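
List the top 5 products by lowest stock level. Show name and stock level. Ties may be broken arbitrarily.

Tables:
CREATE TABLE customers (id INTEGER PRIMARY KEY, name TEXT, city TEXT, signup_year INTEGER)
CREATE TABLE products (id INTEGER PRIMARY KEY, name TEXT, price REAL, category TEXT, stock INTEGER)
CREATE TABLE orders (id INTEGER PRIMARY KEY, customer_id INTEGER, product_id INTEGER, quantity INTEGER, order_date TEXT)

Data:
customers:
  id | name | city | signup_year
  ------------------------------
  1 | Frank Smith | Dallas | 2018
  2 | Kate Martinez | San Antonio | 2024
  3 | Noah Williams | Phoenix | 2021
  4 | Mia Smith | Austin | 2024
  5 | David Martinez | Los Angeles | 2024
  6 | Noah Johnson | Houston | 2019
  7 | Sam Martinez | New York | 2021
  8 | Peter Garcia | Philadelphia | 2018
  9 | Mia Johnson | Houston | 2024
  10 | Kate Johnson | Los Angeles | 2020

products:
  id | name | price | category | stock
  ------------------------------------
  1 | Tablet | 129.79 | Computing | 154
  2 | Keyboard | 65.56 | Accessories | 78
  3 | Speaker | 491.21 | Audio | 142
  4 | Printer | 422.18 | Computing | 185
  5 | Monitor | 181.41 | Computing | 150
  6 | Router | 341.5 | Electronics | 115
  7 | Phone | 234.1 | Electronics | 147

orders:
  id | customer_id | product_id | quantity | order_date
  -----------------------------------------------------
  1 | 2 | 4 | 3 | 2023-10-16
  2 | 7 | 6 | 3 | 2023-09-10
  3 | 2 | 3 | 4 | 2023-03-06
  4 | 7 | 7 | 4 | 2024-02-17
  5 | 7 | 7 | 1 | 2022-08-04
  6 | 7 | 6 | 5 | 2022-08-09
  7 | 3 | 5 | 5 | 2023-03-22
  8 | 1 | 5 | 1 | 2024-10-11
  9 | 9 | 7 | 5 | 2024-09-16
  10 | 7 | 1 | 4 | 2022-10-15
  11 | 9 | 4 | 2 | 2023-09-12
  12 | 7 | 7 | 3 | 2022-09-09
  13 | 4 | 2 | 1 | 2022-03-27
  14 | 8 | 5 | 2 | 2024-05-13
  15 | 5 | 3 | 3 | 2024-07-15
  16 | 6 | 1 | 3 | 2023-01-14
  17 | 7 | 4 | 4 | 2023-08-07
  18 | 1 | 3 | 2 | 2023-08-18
SELECT name, stock FROM products ORDER BY stock ASC LIMIT 5

Execution result:
name | stock
Keyboard | 78
Router | 115
Speaker | 142
Phone | 147
Monitor | 150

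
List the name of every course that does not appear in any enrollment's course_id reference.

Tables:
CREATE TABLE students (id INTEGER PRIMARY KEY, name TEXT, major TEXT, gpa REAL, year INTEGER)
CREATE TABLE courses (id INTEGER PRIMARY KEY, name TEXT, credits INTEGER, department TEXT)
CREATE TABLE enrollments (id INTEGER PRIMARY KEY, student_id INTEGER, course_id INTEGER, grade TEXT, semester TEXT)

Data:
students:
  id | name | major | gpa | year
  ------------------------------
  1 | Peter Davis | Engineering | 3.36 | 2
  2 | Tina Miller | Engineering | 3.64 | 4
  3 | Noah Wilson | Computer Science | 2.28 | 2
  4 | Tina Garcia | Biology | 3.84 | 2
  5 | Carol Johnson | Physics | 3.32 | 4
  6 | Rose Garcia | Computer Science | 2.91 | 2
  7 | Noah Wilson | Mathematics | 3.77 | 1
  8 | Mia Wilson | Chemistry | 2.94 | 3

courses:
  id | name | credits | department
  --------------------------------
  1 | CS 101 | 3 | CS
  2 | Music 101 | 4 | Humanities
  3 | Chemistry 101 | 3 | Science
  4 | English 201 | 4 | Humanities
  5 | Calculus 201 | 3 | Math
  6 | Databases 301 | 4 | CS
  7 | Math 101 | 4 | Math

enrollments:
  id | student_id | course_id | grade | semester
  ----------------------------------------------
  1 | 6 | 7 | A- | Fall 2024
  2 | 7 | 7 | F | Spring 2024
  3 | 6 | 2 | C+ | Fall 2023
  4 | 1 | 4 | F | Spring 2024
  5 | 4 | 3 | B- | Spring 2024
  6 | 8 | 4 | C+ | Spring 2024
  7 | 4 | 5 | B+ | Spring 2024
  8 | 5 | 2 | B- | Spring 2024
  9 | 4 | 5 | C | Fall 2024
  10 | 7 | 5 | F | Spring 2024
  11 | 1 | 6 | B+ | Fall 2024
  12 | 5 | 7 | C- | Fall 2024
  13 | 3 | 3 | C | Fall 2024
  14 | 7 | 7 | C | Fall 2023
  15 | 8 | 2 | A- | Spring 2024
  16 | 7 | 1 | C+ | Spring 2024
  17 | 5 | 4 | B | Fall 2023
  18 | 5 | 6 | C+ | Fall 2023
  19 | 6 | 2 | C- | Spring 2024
SELECT p.name FROM courses p LEFT JOIN enrollments c ON c.course_id = p.id WHERE c.id IS NULL

Execution result:
(no rows)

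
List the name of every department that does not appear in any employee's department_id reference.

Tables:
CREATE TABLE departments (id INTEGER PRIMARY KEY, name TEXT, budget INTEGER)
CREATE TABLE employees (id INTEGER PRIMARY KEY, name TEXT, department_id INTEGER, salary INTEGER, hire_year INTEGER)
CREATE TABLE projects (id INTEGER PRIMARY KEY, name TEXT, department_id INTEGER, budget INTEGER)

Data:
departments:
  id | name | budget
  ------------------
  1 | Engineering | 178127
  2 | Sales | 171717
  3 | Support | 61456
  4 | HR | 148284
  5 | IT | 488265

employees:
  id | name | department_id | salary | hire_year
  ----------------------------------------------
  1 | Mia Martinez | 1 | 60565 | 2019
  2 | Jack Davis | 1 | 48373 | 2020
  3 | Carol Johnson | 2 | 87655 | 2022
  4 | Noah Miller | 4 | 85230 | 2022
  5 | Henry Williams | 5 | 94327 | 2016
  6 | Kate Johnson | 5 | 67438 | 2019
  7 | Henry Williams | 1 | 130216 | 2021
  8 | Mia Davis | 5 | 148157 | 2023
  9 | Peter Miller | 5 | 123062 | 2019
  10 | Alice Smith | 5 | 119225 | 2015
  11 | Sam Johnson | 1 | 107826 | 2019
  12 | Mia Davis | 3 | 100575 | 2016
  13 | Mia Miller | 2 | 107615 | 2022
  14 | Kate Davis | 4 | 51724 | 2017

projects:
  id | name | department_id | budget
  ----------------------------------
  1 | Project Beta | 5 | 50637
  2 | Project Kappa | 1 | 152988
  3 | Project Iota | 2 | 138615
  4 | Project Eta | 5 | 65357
SELECT p.name FROM departments p LEFT JOIN employees c ON c.department_id = p.id WHERE c.id IS NULL

Execution result:
(no rows)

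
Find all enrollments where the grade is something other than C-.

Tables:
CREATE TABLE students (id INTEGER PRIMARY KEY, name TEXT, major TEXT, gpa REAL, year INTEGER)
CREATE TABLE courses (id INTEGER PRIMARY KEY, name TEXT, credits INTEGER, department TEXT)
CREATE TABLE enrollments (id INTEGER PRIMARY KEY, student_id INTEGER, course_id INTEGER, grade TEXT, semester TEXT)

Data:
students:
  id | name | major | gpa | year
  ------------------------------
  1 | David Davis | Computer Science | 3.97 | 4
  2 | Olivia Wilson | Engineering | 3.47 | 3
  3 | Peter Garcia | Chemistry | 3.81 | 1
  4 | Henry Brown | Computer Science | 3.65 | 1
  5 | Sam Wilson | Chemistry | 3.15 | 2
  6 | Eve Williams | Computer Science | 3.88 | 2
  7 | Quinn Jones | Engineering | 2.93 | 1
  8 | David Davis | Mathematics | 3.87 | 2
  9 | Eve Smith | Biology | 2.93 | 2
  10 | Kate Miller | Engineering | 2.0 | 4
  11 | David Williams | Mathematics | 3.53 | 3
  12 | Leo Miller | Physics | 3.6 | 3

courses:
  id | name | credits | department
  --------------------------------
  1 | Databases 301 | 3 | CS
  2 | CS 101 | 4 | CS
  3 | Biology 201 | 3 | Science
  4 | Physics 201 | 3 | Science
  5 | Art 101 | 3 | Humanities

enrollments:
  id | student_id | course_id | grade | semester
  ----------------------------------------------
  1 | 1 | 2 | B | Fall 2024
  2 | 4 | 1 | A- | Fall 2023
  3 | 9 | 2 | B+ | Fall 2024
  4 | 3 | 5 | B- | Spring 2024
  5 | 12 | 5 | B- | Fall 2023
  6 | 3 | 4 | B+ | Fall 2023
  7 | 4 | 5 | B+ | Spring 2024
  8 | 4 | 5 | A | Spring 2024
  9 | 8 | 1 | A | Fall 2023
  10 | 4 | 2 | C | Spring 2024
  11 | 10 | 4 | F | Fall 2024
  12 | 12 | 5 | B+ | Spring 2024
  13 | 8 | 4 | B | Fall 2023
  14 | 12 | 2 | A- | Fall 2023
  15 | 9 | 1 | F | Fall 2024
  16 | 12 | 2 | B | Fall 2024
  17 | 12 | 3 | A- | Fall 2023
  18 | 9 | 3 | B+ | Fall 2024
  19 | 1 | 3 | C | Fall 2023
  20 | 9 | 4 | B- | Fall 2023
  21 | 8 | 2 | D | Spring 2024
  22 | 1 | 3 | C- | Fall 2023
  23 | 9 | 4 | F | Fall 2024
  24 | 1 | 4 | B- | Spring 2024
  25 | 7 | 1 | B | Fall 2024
SELECT id, grade FROM enrollments WHERE grade <> 'C-'

Execution result:
id | grade
1 | B
2 | A-
3 | B+
4 | B-
5 | B-
6 | B+
7 | B+
8 | A
9 | A
10 | C
11 | F
12 | B+
13 | B
14 | A-
15 | F
16 | B
17 | A-
18 | B+
19 | C
20 | B-
21 | D
23 | F
24 | B-
25 | B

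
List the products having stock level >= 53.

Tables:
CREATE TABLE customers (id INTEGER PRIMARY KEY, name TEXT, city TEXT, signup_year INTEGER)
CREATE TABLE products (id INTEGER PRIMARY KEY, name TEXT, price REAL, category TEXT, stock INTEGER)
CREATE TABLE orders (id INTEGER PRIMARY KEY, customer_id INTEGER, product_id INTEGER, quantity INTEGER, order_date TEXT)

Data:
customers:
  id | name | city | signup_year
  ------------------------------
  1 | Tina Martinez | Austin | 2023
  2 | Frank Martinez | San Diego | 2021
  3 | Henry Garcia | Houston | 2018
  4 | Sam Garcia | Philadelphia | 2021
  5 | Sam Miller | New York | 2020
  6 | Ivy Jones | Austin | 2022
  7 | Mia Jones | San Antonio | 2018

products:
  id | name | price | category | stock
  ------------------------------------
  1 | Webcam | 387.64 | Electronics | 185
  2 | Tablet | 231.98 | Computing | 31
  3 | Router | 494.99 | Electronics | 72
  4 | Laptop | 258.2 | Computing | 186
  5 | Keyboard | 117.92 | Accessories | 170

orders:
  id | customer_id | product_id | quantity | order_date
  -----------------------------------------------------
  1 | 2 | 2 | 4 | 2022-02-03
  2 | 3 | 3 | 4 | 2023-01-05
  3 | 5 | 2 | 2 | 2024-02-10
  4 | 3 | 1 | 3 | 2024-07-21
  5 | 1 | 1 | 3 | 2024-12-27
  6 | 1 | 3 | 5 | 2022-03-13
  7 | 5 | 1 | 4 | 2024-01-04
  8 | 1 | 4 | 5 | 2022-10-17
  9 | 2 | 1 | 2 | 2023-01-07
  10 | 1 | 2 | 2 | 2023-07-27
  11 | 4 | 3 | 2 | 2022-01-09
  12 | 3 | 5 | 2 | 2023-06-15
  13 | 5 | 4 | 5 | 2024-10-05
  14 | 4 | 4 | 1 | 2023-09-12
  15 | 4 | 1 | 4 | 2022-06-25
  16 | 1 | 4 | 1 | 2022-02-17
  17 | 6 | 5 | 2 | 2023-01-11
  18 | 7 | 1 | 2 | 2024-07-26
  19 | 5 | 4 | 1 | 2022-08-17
SELECT name, stock FROM products WHERE stock >= 53

Execution result:
name | stock
Webcam | 185
Router | 72
Laptop | 186
Keyboard | 170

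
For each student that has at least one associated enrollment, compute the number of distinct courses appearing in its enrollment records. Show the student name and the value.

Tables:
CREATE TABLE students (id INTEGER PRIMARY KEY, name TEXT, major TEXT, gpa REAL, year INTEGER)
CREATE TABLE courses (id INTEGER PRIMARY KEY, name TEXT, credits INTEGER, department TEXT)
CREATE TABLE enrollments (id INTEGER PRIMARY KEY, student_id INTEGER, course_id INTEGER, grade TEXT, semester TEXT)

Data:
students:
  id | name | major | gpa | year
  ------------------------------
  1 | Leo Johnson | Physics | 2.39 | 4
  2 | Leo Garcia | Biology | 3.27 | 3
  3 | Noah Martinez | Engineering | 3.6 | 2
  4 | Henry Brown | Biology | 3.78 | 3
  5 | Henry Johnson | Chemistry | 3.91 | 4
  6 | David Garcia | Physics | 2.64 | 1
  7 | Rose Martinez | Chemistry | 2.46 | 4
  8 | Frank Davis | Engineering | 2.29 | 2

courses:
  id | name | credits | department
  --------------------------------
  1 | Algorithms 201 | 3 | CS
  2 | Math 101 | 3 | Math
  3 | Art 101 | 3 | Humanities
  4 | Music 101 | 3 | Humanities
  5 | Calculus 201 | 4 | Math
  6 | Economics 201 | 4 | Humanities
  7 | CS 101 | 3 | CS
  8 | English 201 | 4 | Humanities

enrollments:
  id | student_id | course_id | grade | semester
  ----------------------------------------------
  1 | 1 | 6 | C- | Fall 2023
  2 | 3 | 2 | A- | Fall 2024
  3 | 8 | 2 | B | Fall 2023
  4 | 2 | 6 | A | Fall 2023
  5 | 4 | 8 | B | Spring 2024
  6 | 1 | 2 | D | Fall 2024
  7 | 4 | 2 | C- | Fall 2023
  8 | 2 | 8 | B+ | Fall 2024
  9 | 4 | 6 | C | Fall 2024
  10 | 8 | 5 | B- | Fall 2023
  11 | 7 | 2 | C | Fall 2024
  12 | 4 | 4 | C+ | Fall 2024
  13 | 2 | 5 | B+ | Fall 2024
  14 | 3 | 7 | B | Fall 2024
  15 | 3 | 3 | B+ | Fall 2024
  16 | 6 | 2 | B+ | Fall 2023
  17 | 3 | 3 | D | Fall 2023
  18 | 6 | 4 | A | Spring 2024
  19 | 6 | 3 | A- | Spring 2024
SELECT p.name, COUNT(DISTINCT c.course_id) AS distinct_course_count FROM enrollments c JOIN students p ON c.student_id = p.id GROUP BY p.id, p.name

Execution result:
name | distinct_course_count
Leo Johnson | 2
Leo Garcia | 3
Noah Martinez | 3
Henry Brown | 4
David Garcia | 3
Rose Martinez | 1
Frank Davis | 2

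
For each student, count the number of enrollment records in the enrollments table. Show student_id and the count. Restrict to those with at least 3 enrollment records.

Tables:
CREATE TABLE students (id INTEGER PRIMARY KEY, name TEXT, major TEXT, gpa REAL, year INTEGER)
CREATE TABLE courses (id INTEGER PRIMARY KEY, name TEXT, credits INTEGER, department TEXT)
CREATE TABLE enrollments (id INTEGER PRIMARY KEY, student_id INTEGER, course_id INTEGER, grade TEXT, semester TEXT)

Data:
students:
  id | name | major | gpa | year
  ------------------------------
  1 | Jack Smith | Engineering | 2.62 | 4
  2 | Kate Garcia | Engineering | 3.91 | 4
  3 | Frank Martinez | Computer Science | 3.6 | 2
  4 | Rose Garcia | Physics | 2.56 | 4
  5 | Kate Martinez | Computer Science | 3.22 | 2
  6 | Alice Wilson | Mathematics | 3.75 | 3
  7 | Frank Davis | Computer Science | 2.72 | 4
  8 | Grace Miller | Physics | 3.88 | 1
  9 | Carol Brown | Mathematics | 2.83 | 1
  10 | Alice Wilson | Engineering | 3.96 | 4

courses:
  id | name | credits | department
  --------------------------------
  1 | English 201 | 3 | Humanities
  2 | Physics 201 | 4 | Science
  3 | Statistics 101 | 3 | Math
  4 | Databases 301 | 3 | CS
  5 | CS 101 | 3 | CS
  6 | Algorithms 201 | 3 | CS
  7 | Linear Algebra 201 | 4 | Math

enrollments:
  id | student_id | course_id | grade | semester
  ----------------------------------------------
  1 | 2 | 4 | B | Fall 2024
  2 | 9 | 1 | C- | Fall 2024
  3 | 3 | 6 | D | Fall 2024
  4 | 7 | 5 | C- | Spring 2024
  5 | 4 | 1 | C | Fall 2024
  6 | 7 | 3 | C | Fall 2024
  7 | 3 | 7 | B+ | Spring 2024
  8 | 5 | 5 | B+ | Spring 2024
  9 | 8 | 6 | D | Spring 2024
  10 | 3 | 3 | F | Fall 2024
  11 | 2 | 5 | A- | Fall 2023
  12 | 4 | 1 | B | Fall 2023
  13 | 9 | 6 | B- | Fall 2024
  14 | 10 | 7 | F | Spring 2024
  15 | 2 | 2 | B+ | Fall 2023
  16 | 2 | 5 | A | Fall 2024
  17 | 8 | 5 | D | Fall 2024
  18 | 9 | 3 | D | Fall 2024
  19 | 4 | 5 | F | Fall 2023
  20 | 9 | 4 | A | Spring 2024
SELECT student_id, COUNT(*) AS enrollment_count FROM enrollments GROUP BY student_id HAVING COUNT(*) >= 3

Execution result:
student_id | enrollment_count
2 | 4
3 | 3
4 | 3
9 | 4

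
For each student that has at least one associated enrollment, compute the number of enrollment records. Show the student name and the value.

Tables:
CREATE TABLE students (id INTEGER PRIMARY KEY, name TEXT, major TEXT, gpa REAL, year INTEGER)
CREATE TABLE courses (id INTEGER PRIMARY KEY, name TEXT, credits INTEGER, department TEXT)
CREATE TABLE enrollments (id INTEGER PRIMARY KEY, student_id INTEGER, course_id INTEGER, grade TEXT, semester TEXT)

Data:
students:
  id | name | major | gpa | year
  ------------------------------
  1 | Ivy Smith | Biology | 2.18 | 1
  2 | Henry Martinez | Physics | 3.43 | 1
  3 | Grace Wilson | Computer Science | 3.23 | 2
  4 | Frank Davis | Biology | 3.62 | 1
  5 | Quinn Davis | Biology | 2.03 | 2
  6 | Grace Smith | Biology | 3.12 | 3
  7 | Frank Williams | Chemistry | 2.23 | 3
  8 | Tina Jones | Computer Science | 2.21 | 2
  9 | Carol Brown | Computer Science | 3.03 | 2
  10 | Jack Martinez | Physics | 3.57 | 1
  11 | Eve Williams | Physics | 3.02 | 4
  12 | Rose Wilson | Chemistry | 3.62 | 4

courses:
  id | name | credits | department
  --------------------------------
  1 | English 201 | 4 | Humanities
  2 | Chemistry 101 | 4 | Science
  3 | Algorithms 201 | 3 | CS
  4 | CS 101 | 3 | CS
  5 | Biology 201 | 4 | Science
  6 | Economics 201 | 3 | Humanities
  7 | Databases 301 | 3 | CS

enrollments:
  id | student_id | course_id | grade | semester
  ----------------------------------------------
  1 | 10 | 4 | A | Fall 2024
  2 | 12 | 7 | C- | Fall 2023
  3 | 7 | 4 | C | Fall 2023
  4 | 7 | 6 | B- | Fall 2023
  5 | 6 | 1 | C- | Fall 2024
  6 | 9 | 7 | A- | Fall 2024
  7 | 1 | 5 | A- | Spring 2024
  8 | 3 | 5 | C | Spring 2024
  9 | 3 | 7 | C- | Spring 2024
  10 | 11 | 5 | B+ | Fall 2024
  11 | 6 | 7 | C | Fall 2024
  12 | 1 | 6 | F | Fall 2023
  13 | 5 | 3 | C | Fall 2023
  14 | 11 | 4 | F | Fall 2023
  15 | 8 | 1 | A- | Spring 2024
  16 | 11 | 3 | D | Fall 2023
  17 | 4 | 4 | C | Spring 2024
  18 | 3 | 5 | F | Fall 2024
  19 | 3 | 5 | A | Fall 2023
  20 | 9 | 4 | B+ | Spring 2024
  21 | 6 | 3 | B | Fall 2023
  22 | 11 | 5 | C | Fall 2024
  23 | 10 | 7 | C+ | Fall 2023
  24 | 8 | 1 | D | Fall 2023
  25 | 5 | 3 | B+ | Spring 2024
SELECT p.name, COUNT(*) AS n FROM enrollments c JOIN students p ON c.student_id = p.id GROUP BY p.id, p.name

Execution result:
name | n
Ivy Smith | 2
Grace Wilson | 4
Frank Davis | 1
Quinn Davis | 2
Grace Smith | 3
Frank Williams | 2
Tina Jones | 2
Carol Brown | 2
Jack Martinez | 2
Eve Williams | 4
Rose Wilson | 1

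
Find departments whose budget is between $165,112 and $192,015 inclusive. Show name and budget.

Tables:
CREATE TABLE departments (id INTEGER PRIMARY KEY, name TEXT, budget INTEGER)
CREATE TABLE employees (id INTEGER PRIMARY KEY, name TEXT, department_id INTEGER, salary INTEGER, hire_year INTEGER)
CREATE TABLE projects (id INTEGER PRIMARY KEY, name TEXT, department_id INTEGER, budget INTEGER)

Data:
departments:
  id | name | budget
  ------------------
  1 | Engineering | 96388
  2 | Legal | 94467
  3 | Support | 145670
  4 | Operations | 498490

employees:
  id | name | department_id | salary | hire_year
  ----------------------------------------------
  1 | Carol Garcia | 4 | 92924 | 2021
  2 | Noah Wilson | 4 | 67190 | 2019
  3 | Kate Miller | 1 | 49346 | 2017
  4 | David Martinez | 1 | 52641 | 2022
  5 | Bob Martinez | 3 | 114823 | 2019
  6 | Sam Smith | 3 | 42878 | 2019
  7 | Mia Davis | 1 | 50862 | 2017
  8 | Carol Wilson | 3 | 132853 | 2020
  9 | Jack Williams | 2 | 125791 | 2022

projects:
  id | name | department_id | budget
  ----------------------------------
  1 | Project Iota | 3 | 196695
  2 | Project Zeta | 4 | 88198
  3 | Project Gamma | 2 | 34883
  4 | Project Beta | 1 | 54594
SELECT name, budget FROM departments WHERE budget BETWEEN 165112 AND 192015

Execution result:
(no rows)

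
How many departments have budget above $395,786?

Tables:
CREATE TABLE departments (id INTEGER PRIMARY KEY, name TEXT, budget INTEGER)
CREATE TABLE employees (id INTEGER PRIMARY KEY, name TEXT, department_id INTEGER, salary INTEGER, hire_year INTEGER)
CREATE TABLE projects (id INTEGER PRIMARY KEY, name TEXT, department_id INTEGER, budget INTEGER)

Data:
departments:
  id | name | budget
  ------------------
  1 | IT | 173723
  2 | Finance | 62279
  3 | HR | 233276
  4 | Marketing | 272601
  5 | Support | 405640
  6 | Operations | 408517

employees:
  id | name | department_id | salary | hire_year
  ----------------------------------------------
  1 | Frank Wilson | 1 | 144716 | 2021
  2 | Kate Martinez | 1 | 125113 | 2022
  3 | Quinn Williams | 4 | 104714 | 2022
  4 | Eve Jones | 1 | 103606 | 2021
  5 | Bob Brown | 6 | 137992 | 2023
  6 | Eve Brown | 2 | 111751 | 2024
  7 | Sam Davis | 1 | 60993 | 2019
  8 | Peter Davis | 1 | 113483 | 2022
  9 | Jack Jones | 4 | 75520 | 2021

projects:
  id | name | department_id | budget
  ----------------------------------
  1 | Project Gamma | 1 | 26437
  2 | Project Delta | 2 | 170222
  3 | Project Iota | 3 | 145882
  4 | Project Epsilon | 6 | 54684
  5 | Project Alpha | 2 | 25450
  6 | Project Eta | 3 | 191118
SELECT COUNT(*) FROM departments WHERE budget > 395786

Execution result:
2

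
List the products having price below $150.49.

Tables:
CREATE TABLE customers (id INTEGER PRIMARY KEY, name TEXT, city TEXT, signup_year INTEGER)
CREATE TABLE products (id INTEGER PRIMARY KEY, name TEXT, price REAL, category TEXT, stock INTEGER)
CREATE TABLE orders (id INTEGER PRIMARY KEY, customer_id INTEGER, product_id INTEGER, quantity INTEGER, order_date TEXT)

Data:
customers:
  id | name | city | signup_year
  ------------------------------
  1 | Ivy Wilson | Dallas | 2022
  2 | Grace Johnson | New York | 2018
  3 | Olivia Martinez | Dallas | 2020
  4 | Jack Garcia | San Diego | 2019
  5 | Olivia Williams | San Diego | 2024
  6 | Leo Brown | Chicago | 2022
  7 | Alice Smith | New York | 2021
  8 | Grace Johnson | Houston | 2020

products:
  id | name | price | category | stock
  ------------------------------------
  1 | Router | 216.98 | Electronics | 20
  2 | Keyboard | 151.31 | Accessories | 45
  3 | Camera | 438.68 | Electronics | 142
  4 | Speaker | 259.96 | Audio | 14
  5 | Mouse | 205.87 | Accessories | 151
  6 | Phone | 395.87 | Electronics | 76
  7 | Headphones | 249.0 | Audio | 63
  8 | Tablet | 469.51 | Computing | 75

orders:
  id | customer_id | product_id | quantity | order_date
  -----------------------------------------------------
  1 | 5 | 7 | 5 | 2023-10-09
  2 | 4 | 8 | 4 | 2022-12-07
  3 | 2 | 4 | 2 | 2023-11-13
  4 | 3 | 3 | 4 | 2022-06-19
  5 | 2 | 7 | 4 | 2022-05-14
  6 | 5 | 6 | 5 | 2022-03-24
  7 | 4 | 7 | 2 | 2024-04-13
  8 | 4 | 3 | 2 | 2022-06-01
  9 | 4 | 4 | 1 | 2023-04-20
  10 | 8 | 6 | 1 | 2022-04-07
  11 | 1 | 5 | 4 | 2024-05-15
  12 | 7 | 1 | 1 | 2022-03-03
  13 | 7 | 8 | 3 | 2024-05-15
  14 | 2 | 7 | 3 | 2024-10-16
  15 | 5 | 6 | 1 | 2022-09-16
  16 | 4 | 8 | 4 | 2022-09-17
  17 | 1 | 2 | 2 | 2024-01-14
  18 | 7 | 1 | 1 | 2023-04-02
SELECT name, price FROM products WHERE price < 150.49

Execution result:
(no rows)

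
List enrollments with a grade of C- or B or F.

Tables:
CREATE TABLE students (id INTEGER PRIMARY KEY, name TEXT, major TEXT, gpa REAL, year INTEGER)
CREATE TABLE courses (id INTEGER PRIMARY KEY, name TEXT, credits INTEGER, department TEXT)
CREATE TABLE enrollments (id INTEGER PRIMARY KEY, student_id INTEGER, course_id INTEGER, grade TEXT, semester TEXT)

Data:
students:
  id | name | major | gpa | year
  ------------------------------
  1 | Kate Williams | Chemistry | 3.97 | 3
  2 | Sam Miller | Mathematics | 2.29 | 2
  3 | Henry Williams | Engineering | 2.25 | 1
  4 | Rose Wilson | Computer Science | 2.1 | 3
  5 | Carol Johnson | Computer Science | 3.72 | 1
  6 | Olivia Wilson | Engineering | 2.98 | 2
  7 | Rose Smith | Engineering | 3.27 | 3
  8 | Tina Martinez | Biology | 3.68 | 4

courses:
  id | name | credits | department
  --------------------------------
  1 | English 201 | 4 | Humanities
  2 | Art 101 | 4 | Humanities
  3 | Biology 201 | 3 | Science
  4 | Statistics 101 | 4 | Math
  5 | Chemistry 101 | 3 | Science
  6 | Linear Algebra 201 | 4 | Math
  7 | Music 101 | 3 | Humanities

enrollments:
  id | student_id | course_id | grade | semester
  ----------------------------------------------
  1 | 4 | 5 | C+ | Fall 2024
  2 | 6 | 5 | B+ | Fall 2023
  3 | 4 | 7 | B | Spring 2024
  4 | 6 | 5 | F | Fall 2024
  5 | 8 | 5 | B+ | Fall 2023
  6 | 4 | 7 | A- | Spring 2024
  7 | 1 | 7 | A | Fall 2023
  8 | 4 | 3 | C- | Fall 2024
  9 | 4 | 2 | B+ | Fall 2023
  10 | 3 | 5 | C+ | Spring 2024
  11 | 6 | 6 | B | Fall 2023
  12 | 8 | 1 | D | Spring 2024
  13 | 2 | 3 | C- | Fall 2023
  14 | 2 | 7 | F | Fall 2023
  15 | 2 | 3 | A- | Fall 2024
SELECT id, grade FROM enrollments WHERE grade IN ('C-', 'B', 'F')

Execution result:
id | grade
3 | B
4 | F
8 | C-
11 | B
13 | C-
14 | F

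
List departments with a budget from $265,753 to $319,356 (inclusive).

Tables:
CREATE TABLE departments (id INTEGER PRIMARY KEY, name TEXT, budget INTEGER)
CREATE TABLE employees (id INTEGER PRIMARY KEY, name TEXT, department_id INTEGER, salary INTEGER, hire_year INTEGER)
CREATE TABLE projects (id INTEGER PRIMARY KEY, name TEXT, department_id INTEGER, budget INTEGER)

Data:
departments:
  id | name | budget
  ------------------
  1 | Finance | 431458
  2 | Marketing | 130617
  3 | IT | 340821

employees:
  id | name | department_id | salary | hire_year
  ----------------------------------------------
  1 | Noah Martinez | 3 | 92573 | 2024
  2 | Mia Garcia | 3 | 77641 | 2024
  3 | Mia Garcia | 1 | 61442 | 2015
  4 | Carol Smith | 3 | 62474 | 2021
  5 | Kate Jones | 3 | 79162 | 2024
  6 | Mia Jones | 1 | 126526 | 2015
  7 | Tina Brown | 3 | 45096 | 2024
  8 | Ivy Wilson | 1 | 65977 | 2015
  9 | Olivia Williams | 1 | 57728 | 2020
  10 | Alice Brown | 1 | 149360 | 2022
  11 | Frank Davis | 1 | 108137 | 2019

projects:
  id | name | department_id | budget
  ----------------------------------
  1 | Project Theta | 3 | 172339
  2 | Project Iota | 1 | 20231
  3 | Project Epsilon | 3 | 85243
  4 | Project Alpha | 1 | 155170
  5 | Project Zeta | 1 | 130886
SELECT name, budget FROM departments WHERE budget BETWEEN 265753 AND 319356

Execution result:
(no rows)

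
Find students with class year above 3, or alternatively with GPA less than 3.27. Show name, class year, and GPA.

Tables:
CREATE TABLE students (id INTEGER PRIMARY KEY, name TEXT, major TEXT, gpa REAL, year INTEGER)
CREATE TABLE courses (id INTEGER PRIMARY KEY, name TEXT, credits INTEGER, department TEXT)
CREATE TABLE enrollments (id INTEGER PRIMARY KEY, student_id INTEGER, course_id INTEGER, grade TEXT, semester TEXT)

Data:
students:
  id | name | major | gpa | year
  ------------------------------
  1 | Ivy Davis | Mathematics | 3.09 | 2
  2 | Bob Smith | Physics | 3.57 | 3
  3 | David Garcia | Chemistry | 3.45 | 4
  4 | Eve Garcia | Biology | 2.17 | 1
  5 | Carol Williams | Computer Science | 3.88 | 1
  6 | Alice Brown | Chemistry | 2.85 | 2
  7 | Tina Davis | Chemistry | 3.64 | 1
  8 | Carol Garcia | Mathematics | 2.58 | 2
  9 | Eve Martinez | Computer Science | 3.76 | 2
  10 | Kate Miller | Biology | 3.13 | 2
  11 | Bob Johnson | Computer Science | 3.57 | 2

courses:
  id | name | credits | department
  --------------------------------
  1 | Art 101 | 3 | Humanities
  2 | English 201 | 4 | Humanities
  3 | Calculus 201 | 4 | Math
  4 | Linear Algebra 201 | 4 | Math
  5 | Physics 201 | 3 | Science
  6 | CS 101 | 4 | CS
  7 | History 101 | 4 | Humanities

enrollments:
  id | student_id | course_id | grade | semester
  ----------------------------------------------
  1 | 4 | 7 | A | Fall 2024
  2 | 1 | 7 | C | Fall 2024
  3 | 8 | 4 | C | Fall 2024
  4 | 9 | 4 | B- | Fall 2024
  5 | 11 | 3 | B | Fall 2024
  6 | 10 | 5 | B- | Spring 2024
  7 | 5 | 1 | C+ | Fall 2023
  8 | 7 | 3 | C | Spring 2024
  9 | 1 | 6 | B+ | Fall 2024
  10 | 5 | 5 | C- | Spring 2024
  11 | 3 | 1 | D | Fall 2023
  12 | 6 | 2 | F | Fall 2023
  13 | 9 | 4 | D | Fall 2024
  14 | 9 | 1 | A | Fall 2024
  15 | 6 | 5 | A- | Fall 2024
SELECT name, year, gpa FROM students WHERE year > 3 OR gpa < 3.27

Execution result:
name | year | gpa
Ivy Davis | 2 | 3.09
David Garcia | 4 | 3.45
Eve Garcia | 1 | 2.17
Alice Brown | 2 | 2.85
Carol Garcia | 2 | 2.58
Kate Miller | 2 | 3.13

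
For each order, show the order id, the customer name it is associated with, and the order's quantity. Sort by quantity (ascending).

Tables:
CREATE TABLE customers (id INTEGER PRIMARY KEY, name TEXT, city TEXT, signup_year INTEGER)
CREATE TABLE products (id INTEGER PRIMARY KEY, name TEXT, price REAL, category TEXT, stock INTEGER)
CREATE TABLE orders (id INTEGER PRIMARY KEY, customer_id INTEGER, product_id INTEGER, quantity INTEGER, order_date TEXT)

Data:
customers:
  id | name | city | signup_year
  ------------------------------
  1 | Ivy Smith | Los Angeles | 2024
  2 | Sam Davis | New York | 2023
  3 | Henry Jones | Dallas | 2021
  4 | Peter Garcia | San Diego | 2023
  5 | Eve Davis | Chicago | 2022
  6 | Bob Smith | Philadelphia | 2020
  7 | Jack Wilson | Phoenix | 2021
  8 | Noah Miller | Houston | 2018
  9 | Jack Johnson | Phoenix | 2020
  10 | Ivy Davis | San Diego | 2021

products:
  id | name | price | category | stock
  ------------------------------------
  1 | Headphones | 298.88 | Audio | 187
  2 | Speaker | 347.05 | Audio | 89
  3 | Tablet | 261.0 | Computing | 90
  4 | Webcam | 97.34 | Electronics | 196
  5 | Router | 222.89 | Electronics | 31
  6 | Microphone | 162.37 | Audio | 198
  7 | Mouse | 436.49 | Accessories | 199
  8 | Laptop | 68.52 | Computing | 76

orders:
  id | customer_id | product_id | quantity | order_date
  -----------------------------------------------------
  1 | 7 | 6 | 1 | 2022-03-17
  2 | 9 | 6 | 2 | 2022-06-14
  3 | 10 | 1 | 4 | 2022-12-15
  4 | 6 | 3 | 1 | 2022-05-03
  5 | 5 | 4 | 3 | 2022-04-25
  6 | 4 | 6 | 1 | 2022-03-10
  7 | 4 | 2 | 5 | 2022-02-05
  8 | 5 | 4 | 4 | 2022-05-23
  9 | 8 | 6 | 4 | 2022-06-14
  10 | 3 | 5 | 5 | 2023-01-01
SELECT c.id, p.name AS customer, c.quantity FROM orders c JOIN customers p ON c.customer_id = p.id ORDER BY c.quantity ASC

Execution result:
id | customer | quantity
1 | Jack Wilson | 1
4 | Bob Smith | 1
6 | Peter Garcia | 1
2 | Jack Johnson | 2
5 | Eve Davis | 3
3 | Ivy Davis | 4
8 | Eve Davis | 4
9 | Noah Miller | 4
7 | Peter Garcia | 5
10 | Henry Jones | 5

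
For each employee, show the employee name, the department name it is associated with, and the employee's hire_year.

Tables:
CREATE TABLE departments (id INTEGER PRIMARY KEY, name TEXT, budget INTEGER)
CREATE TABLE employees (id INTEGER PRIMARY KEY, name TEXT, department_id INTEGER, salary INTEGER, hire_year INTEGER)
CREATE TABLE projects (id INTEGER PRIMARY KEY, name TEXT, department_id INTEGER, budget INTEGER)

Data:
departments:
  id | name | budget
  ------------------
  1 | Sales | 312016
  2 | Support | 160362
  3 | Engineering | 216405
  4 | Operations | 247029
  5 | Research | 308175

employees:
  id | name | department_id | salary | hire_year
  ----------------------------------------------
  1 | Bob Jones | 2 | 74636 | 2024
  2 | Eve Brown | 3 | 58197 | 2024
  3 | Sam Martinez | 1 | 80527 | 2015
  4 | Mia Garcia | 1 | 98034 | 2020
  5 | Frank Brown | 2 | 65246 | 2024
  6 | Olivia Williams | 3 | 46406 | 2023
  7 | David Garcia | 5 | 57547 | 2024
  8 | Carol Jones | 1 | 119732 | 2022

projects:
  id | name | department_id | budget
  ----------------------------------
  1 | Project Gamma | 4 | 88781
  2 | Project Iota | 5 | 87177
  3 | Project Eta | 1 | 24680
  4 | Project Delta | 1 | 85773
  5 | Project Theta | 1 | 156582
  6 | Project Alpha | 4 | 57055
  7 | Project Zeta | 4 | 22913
SELECT c.name, p.name AS department, c.hire_year FROM employees c JOIN departments p ON c.department_id = p.id

Execution result:
name | department | hire_year
Bob Jones | Support | 2024
Eve Brown | Engineering | 2024
Sam Martinez | Sales | 2015
Mia Garcia | Sales | 2020
Frank Brown | Support | 2024
Olivia Williams | Engineering | 2023
David Garcia | Research | 2024
Carol Jones | Sales | 2022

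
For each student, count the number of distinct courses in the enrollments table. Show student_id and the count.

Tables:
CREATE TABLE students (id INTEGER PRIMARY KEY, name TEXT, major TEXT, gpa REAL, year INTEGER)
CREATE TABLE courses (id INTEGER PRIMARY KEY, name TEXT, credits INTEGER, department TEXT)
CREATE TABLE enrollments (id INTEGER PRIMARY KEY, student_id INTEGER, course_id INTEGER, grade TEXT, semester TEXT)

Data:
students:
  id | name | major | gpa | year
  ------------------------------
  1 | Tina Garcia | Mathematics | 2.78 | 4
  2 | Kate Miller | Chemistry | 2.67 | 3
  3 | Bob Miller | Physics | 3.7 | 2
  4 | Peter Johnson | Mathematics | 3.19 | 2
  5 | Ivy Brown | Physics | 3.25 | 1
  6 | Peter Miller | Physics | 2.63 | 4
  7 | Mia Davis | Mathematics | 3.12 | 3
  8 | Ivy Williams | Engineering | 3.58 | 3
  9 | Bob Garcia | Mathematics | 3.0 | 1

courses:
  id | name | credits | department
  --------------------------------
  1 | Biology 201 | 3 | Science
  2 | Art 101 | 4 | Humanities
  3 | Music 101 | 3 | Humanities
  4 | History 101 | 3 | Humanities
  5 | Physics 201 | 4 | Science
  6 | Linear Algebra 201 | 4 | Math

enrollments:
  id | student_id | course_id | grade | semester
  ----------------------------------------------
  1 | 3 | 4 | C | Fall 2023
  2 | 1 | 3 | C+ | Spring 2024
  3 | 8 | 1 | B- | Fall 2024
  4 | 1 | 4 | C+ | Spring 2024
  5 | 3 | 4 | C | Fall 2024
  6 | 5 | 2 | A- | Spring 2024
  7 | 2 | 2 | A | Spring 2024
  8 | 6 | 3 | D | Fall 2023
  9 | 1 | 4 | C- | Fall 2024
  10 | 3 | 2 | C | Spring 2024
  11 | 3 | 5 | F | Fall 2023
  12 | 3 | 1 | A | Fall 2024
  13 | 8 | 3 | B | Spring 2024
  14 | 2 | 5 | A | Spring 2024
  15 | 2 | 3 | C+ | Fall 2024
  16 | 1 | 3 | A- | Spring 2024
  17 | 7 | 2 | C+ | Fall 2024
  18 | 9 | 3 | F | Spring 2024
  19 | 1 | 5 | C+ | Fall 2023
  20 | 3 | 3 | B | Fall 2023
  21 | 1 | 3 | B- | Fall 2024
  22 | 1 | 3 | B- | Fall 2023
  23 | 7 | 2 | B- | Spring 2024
SELECT student_id, COUNT(DISTINCT course_id) AS distinct_course_count FROM enrollments GROUP BY student_id

Execution result:
student_id | distinct_course_count
1 | 3
2 | 3
3 | 5
5 | 1
6 | 1
7 | 1
8 | 2
9 | 1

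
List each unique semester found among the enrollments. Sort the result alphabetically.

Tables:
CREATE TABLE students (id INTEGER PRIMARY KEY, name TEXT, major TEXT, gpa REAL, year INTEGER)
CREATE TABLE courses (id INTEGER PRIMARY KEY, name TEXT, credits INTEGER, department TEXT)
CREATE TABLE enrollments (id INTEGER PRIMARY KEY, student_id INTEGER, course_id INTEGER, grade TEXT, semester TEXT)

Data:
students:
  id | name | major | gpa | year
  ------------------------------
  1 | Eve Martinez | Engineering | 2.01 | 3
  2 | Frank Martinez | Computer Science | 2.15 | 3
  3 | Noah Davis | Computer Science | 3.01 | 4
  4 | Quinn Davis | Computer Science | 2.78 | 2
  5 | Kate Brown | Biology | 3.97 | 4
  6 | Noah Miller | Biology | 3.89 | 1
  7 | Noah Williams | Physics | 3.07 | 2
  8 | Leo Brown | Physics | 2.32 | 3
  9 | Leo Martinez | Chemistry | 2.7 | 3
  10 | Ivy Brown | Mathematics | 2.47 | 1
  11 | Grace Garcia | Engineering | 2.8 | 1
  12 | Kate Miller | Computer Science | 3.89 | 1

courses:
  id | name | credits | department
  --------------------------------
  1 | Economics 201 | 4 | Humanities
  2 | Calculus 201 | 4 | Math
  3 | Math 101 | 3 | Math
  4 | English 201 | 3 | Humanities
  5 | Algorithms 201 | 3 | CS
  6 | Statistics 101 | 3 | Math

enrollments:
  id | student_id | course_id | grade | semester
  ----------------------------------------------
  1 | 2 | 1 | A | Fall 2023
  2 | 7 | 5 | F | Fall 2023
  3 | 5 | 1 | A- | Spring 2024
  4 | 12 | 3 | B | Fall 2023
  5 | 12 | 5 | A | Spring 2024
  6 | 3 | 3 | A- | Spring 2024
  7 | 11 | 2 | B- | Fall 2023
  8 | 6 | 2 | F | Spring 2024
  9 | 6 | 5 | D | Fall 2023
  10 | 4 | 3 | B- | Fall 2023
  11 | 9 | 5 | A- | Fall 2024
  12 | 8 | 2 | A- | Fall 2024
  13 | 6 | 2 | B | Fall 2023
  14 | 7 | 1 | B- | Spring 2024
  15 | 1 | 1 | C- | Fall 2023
SELECT DISTINCT semester FROM enrollments ORDER BY semester

Execution result:
semester
Fall 2023
Fall 2024
Spring 2024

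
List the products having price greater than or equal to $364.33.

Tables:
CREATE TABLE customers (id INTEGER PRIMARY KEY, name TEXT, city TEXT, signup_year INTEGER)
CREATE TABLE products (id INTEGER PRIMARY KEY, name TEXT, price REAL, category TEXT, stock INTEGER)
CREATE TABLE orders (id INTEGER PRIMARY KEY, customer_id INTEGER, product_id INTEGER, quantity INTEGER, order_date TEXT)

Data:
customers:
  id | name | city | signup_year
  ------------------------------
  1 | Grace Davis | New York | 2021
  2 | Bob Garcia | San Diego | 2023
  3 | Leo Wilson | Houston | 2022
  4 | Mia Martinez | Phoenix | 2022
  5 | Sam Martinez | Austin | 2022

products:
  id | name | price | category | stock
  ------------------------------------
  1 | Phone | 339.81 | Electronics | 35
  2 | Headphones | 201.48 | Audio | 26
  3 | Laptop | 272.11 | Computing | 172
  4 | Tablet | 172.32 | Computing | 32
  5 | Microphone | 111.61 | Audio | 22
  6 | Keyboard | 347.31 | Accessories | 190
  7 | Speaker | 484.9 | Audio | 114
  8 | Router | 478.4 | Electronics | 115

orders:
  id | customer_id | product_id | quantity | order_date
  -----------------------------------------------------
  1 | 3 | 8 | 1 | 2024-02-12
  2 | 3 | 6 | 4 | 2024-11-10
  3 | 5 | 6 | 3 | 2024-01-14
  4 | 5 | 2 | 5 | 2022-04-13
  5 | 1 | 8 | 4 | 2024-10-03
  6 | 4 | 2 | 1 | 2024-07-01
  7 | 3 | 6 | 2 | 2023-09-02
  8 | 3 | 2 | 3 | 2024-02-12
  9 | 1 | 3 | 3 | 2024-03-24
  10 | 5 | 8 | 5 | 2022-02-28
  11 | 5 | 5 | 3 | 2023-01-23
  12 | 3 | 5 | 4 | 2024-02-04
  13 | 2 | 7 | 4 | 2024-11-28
SELECT name, price FROM products WHERE price >= 364.33

Execution result:
name | price
Speaker | 484.90
Router | 478.40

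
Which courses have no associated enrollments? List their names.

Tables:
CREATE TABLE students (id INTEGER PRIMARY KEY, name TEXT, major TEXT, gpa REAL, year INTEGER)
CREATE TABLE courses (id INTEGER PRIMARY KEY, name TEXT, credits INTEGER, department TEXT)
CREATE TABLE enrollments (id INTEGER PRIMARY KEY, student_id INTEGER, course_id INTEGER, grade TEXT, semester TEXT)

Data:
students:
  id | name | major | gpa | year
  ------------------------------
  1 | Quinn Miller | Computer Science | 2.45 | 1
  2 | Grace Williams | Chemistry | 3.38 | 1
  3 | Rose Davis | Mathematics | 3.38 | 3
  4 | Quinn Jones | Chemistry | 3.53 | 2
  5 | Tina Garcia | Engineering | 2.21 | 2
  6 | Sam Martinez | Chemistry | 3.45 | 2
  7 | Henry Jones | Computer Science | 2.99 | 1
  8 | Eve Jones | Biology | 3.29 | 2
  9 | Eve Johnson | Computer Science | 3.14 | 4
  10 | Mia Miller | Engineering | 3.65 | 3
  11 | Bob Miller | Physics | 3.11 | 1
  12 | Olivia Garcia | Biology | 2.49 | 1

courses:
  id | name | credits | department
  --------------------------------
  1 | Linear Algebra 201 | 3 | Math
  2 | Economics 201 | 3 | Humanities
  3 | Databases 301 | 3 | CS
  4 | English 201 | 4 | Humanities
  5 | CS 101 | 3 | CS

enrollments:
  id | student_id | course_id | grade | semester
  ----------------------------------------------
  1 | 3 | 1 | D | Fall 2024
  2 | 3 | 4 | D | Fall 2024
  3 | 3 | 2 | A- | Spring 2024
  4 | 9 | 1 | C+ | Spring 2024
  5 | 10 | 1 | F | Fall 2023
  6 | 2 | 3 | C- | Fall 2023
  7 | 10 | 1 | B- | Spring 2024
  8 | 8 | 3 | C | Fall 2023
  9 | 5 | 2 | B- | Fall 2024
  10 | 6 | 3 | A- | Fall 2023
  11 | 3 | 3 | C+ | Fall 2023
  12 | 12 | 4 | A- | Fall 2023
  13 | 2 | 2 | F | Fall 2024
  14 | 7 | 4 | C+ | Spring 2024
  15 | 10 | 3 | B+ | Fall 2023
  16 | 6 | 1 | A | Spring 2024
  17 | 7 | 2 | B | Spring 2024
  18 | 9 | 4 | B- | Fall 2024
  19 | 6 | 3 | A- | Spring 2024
SELECT p.name FROM courses p LEFT JOIN enrollments c ON c.course_id = p.id WHERE c.id IS NULL

Execution result:
CS 101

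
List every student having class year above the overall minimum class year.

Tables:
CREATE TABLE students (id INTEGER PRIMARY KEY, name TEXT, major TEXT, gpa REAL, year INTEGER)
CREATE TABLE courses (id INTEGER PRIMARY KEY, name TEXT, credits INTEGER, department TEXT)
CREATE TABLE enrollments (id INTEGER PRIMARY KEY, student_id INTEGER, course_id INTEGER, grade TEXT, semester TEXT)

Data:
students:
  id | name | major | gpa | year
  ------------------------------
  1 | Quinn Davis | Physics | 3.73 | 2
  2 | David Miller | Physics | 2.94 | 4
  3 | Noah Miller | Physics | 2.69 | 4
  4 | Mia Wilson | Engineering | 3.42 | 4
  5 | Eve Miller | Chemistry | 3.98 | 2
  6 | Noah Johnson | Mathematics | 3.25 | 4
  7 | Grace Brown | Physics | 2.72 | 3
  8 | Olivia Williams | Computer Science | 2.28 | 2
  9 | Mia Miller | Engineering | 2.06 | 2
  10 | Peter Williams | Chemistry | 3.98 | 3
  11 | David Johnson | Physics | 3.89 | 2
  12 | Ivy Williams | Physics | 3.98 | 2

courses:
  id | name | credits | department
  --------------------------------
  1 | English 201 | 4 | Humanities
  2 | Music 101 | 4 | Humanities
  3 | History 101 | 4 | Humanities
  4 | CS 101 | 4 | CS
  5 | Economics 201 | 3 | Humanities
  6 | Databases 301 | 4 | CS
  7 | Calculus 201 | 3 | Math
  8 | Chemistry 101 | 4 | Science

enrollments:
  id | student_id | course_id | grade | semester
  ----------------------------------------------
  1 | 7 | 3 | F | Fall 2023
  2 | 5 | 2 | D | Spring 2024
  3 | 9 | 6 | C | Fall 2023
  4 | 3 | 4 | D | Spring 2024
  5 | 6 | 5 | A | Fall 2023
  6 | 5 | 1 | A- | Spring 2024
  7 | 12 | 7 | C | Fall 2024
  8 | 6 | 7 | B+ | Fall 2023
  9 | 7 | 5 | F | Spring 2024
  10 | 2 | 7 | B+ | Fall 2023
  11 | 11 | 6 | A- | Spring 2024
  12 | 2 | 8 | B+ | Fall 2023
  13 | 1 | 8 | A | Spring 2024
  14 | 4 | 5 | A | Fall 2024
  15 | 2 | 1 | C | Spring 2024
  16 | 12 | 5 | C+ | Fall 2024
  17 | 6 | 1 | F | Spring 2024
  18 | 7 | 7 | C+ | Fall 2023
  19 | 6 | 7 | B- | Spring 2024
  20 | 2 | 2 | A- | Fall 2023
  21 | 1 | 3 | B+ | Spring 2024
SELECT name, year FROM students WHERE year > (SELECT MIN(year) FROM students)

Execution result:
name | year
David Miller | 4
Noah Miller | 4
Mia Wilson | 4
Noah Johnson | 4
Grace Brown | 3
Peter Williams | 3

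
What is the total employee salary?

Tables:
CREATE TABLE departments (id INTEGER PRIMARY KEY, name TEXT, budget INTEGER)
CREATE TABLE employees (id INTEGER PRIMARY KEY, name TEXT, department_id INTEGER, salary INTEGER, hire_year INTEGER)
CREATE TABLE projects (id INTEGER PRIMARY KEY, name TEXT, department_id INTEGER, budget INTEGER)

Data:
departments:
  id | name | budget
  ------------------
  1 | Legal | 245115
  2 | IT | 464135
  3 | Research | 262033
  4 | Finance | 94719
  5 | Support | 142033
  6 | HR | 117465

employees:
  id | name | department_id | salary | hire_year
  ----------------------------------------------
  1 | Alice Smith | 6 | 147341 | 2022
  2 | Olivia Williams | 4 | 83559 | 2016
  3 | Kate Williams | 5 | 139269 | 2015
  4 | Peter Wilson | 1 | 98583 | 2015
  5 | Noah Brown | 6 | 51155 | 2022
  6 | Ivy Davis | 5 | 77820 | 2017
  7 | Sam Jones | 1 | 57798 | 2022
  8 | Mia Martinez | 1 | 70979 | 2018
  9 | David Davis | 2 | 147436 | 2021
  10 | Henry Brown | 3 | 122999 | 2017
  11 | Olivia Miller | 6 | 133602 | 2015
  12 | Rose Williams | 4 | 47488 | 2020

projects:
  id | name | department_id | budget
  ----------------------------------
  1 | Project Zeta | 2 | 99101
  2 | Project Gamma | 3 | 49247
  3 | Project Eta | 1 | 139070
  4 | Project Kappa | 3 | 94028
SELECT SUM(salary) FROM employees

Execution result:
1178029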